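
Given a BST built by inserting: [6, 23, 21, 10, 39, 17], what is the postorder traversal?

Tree insertion order: [6, 23, 21, 10, 39, 17]
Tree (level-order array): [6, None, 23, 21, 39, 10, None, None, None, None, 17]
Postorder traversal: [17, 10, 21, 39, 23, 6]


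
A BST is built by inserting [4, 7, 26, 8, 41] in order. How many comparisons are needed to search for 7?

Search path for 7: 4 -> 7
Found: True
Comparisons: 2


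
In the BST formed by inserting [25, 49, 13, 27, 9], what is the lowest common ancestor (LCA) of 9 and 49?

Tree insertion order: [25, 49, 13, 27, 9]
Tree (level-order array): [25, 13, 49, 9, None, 27]
In a BST, the LCA of p=9, q=49 is the first node v on the
root-to-leaf path with p <= v <= q (go left if both < v, right if both > v).
Walk from root:
  at 25: 9 <= 25 <= 49, this is the LCA
LCA = 25


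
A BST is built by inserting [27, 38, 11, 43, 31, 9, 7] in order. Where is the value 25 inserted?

Starting tree (level order): [27, 11, 38, 9, None, 31, 43, 7]
Insertion path: 27 -> 11
Result: insert 25 as right child of 11
Final tree (level order): [27, 11, 38, 9, 25, 31, 43, 7]


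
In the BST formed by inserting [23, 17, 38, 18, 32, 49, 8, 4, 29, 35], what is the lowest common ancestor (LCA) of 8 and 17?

Tree insertion order: [23, 17, 38, 18, 32, 49, 8, 4, 29, 35]
Tree (level-order array): [23, 17, 38, 8, 18, 32, 49, 4, None, None, None, 29, 35]
In a BST, the LCA of p=8, q=17 is the first node v on the
root-to-leaf path with p <= v <= q (go left if both < v, right if both > v).
Walk from root:
  at 23: both 8 and 17 < 23, go left
  at 17: 8 <= 17 <= 17, this is the LCA
LCA = 17


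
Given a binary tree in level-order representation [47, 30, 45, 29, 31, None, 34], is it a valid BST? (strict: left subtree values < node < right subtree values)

Level-order array: [47, 30, 45, 29, 31, None, 34]
Validate using subtree bounds (lo, hi): at each node, require lo < value < hi,
then recurse left with hi=value and right with lo=value.
Preorder trace (stopping at first violation):
  at node 47 with bounds (-inf, +inf): OK
  at node 30 with bounds (-inf, 47): OK
  at node 29 with bounds (-inf, 30): OK
  at node 31 with bounds (30, 47): OK
  at node 45 with bounds (47, +inf): VIOLATION
Node 45 violates its bound: not (47 < 45 < +inf).
Result: Not a valid BST


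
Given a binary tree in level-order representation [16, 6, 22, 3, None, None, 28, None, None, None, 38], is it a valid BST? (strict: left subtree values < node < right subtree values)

Level-order array: [16, 6, 22, 3, None, None, 28, None, None, None, 38]
Validate using subtree bounds (lo, hi): at each node, require lo < value < hi,
then recurse left with hi=value and right with lo=value.
Preorder trace (stopping at first violation):
  at node 16 with bounds (-inf, +inf): OK
  at node 6 with bounds (-inf, 16): OK
  at node 3 with bounds (-inf, 6): OK
  at node 22 with bounds (16, +inf): OK
  at node 28 with bounds (22, +inf): OK
  at node 38 with bounds (28, +inf): OK
No violation found at any node.
Result: Valid BST


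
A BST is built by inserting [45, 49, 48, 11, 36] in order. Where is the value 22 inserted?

Starting tree (level order): [45, 11, 49, None, 36, 48]
Insertion path: 45 -> 11 -> 36
Result: insert 22 as left child of 36
Final tree (level order): [45, 11, 49, None, 36, 48, None, 22]


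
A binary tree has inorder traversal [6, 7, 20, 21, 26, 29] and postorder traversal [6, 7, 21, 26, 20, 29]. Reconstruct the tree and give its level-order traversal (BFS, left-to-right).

Inorder:   [6, 7, 20, 21, 26, 29]
Postorder: [6, 7, 21, 26, 20, 29]
Algorithm: postorder visits root last, so walk postorder right-to-left;
each value is the root of the current inorder slice — split it at that
value, recurse on the right subtree first, then the left.
Recursive splits:
  root=29; inorder splits into left=[6, 7, 20, 21, 26], right=[]
  root=20; inorder splits into left=[6, 7], right=[21, 26]
  root=26; inorder splits into left=[21], right=[]
  root=21; inorder splits into left=[], right=[]
  root=7; inorder splits into left=[6], right=[]
  root=6; inorder splits into left=[], right=[]
Reconstructed level-order: [29, 20, 7, 26, 6, 21]


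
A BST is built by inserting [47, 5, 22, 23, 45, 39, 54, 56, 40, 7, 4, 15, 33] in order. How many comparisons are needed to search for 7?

Search path for 7: 47 -> 5 -> 22 -> 7
Found: True
Comparisons: 4


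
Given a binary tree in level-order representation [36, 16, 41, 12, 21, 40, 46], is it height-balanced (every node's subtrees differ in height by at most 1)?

Tree (level-order array): [36, 16, 41, 12, 21, 40, 46]
Definition: a tree is height-balanced if, at every node, |h(left) - h(right)| <= 1 (empty subtree has height -1).
Bottom-up per-node check:
  node 12: h_left=-1, h_right=-1, diff=0 [OK], height=0
  node 21: h_left=-1, h_right=-1, diff=0 [OK], height=0
  node 16: h_left=0, h_right=0, diff=0 [OK], height=1
  node 40: h_left=-1, h_right=-1, diff=0 [OK], height=0
  node 46: h_left=-1, h_right=-1, diff=0 [OK], height=0
  node 41: h_left=0, h_right=0, diff=0 [OK], height=1
  node 36: h_left=1, h_right=1, diff=0 [OK], height=2
All nodes satisfy the balance condition.
Result: Balanced


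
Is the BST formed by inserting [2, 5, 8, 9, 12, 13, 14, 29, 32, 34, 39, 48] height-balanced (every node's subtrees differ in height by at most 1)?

Tree (level-order array): [2, None, 5, None, 8, None, 9, None, 12, None, 13, None, 14, None, 29, None, 32, None, 34, None, 39, None, 48]
Definition: a tree is height-balanced if, at every node, |h(left) - h(right)| <= 1 (empty subtree has height -1).
Bottom-up per-node check:
  node 48: h_left=-1, h_right=-1, diff=0 [OK], height=0
  node 39: h_left=-1, h_right=0, diff=1 [OK], height=1
  node 34: h_left=-1, h_right=1, diff=2 [FAIL (|-1-1|=2 > 1)], height=2
  node 32: h_left=-1, h_right=2, diff=3 [FAIL (|-1-2|=3 > 1)], height=3
  node 29: h_left=-1, h_right=3, diff=4 [FAIL (|-1-3|=4 > 1)], height=4
  node 14: h_left=-1, h_right=4, diff=5 [FAIL (|-1-4|=5 > 1)], height=5
  node 13: h_left=-1, h_right=5, diff=6 [FAIL (|-1-5|=6 > 1)], height=6
  node 12: h_left=-1, h_right=6, diff=7 [FAIL (|-1-6|=7 > 1)], height=7
  node 9: h_left=-1, h_right=7, diff=8 [FAIL (|-1-7|=8 > 1)], height=8
  node 8: h_left=-1, h_right=8, diff=9 [FAIL (|-1-8|=9 > 1)], height=9
  node 5: h_left=-1, h_right=9, diff=10 [FAIL (|-1-9|=10 > 1)], height=10
  node 2: h_left=-1, h_right=10, diff=11 [FAIL (|-1-10|=11 > 1)], height=11
Node 34 violates the condition: |-1 - 1| = 2 > 1.
Result: Not balanced


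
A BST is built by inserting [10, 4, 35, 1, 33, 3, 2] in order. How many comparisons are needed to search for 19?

Search path for 19: 10 -> 35 -> 33
Found: False
Comparisons: 3


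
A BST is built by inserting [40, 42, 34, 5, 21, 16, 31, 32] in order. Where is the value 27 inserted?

Starting tree (level order): [40, 34, 42, 5, None, None, None, None, 21, 16, 31, None, None, None, 32]
Insertion path: 40 -> 34 -> 5 -> 21 -> 31
Result: insert 27 as left child of 31
Final tree (level order): [40, 34, 42, 5, None, None, None, None, 21, 16, 31, None, None, 27, 32]


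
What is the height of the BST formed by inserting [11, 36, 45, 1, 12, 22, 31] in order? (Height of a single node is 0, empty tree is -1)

Insertion order: [11, 36, 45, 1, 12, 22, 31]
Tree (level-order array): [11, 1, 36, None, None, 12, 45, None, 22, None, None, None, 31]
Compute height bottom-up (empty subtree = -1):
  height(1) = 1 + max(-1, -1) = 0
  height(31) = 1 + max(-1, -1) = 0
  height(22) = 1 + max(-1, 0) = 1
  height(12) = 1 + max(-1, 1) = 2
  height(45) = 1 + max(-1, -1) = 0
  height(36) = 1 + max(2, 0) = 3
  height(11) = 1 + max(0, 3) = 4
Height = 4


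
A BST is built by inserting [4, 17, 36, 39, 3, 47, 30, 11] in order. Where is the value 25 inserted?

Starting tree (level order): [4, 3, 17, None, None, 11, 36, None, None, 30, 39, None, None, None, 47]
Insertion path: 4 -> 17 -> 36 -> 30
Result: insert 25 as left child of 30
Final tree (level order): [4, 3, 17, None, None, 11, 36, None, None, 30, 39, 25, None, None, 47]


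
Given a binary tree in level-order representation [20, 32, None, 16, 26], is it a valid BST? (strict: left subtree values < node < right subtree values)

Level-order array: [20, 32, None, 16, 26]
Validate using subtree bounds (lo, hi): at each node, require lo < value < hi,
then recurse left with hi=value and right with lo=value.
Preorder trace (stopping at first violation):
  at node 20 with bounds (-inf, +inf): OK
  at node 32 with bounds (-inf, 20): VIOLATION
Node 32 violates its bound: not (-inf < 32 < 20).
Result: Not a valid BST


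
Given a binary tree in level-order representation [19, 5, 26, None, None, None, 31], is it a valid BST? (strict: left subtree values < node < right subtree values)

Level-order array: [19, 5, 26, None, None, None, 31]
Validate using subtree bounds (lo, hi): at each node, require lo < value < hi,
then recurse left with hi=value and right with lo=value.
Preorder trace (stopping at first violation):
  at node 19 with bounds (-inf, +inf): OK
  at node 5 with bounds (-inf, 19): OK
  at node 26 with bounds (19, +inf): OK
  at node 31 with bounds (26, +inf): OK
No violation found at any node.
Result: Valid BST


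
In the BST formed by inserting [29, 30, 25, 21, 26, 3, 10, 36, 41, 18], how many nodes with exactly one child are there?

Tree built from: [29, 30, 25, 21, 26, 3, 10, 36, 41, 18]
Tree (level-order array): [29, 25, 30, 21, 26, None, 36, 3, None, None, None, None, 41, None, 10, None, None, None, 18]
Rule: These are nodes with exactly 1 non-null child.
Per-node child counts:
  node 29: 2 child(ren)
  node 25: 2 child(ren)
  node 21: 1 child(ren)
  node 3: 1 child(ren)
  node 10: 1 child(ren)
  node 18: 0 child(ren)
  node 26: 0 child(ren)
  node 30: 1 child(ren)
  node 36: 1 child(ren)
  node 41: 0 child(ren)
Matching nodes: [21, 3, 10, 30, 36]
Count of nodes with exactly one child: 5


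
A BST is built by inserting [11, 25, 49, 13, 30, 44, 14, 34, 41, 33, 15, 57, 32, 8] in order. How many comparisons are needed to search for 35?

Search path for 35: 11 -> 25 -> 49 -> 30 -> 44 -> 34 -> 41
Found: False
Comparisons: 7


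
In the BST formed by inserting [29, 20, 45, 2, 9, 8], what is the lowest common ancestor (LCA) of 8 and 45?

Tree insertion order: [29, 20, 45, 2, 9, 8]
Tree (level-order array): [29, 20, 45, 2, None, None, None, None, 9, 8]
In a BST, the LCA of p=8, q=45 is the first node v on the
root-to-leaf path with p <= v <= q (go left if both < v, right if both > v).
Walk from root:
  at 29: 8 <= 29 <= 45, this is the LCA
LCA = 29


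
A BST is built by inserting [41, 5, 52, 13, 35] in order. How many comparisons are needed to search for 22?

Search path for 22: 41 -> 5 -> 13 -> 35
Found: False
Comparisons: 4


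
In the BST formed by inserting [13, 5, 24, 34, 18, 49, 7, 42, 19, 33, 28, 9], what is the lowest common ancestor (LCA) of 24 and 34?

Tree insertion order: [13, 5, 24, 34, 18, 49, 7, 42, 19, 33, 28, 9]
Tree (level-order array): [13, 5, 24, None, 7, 18, 34, None, 9, None, 19, 33, 49, None, None, None, None, 28, None, 42]
In a BST, the LCA of p=24, q=34 is the first node v on the
root-to-leaf path with p <= v <= q (go left if both < v, right if both > v).
Walk from root:
  at 13: both 24 and 34 > 13, go right
  at 24: 24 <= 24 <= 34, this is the LCA
LCA = 24


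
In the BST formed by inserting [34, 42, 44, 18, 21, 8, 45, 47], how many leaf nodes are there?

Tree built from: [34, 42, 44, 18, 21, 8, 45, 47]
Tree (level-order array): [34, 18, 42, 8, 21, None, 44, None, None, None, None, None, 45, None, 47]
Rule: A leaf has 0 children.
Per-node child counts:
  node 34: 2 child(ren)
  node 18: 2 child(ren)
  node 8: 0 child(ren)
  node 21: 0 child(ren)
  node 42: 1 child(ren)
  node 44: 1 child(ren)
  node 45: 1 child(ren)
  node 47: 0 child(ren)
Matching nodes: [8, 21, 47]
Count of leaf nodes: 3


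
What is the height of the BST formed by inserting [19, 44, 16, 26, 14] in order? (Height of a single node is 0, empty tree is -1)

Insertion order: [19, 44, 16, 26, 14]
Tree (level-order array): [19, 16, 44, 14, None, 26]
Compute height bottom-up (empty subtree = -1):
  height(14) = 1 + max(-1, -1) = 0
  height(16) = 1 + max(0, -1) = 1
  height(26) = 1 + max(-1, -1) = 0
  height(44) = 1 + max(0, -1) = 1
  height(19) = 1 + max(1, 1) = 2
Height = 2


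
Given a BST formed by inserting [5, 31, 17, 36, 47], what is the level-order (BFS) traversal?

Tree insertion order: [5, 31, 17, 36, 47]
Tree (level-order array): [5, None, 31, 17, 36, None, None, None, 47]
BFS from the root, enqueuing left then right child of each popped node:
  queue [5] -> pop 5, enqueue [31], visited so far: [5]
  queue [31] -> pop 31, enqueue [17, 36], visited so far: [5, 31]
  queue [17, 36] -> pop 17, enqueue [none], visited so far: [5, 31, 17]
  queue [36] -> pop 36, enqueue [47], visited so far: [5, 31, 17, 36]
  queue [47] -> pop 47, enqueue [none], visited so far: [5, 31, 17, 36, 47]
Result: [5, 31, 17, 36, 47]


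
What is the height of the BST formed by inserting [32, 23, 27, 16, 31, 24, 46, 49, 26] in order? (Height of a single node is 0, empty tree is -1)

Insertion order: [32, 23, 27, 16, 31, 24, 46, 49, 26]
Tree (level-order array): [32, 23, 46, 16, 27, None, 49, None, None, 24, 31, None, None, None, 26]
Compute height bottom-up (empty subtree = -1):
  height(16) = 1 + max(-1, -1) = 0
  height(26) = 1 + max(-1, -1) = 0
  height(24) = 1 + max(-1, 0) = 1
  height(31) = 1 + max(-1, -1) = 0
  height(27) = 1 + max(1, 0) = 2
  height(23) = 1 + max(0, 2) = 3
  height(49) = 1 + max(-1, -1) = 0
  height(46) = 1 + max(-1, 0) = 1
  height(32) = 1 + max(3, 1) = 4
Height = 4


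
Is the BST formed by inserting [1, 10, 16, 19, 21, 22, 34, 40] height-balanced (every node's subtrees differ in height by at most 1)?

Tree (level-order array): [1, None, 10, None, 16, None, 19, None, 21, None, 22, None, 34, None, 40]
Definition: a tree is height-balanced if, at every node, |h(left) - h(right)| <= 1 (empty subtree has height -1).
Bottom-up per-node check:
  node 40: h_left=-1, h_right=-1, diff=0 [OK], height=0
  node 34: h_left=-1, h_right=0, diff=1 [OK], height=1
  node 22: h_left=-1, h_right=1, diff=2 [FAIL (|-1-1|=2 > 1)], height=2
  node 21: h_left=-1, h_right=2, diff=3 [FAIL (|-1-2|=3 > 1)], height=3
  node 19: h_left=-1, h_right=3, diff=4 [FAIL (|-1-3|=4 > 1)], height=4
  node 16: h_left=-1, h_right=4, diff=5 [FAIL (|-1-4|=5 > 1)], height=5
  node 10: h_left=-1, h_right=5, diff=6 [FAIL (|-1-5|=6 > 1)], height=6
  node 1: h_left=-1, h_right=6, diff=7 [FAIL (|-1-6|=7 > 1)], height=7
Node 22 violates the condition: |-1 - 1| = 2 > 1.
Result: Not balanced


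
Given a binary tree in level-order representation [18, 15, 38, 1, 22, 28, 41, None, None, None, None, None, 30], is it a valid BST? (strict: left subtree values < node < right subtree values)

Level-order array: [18, 15, 38, 1, 22, 28, 41, None, None, None, None, None, 30]
Validate using subtree bounds (lo, hi): at each node, require lo < value < hi,
then recurse left with hi=value and right with lo=value.
Preorder trace (stopping at first violation):
  at node 18 with bounds (-inf, +inf): OK
  at node 15 with bounds (-inf, 18): OK
  at node 1 with bounds (-inf, 15): OK
  at node 22 with bounds (15, 18): VIOLATION
Node 22 violates its bound: not (15 < 22 < 18).
Result: Not a valid BST


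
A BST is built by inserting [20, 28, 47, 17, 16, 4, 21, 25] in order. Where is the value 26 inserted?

Starting tree (level order): [20, 17, 28, 16, None, 21, 47, 4, None, None, 25]
Insertion path: 20 -> 28 -> 21 -> 25
Result: insert 26 as right child of 25
Final tree (level order): [20, 17, 28, 16, None, 21, 47, 4, None, None, 25, None, None, None, None, None, 26]


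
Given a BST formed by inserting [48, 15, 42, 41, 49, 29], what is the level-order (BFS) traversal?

Tree insertion order: [48, 15, 42, 41, 49, 29]
Tree (level-order array): [48, 15, 49, None, 42, None, None, 41, None, 29]
BFS from the root, enqueuing left then right child of each popped node:
  queue [48] -> pop 48, enqueue [15, 49], visited so far: [48]
  queue [15, 49] -> pop 15, enqueue [42], visited so far: [48, 15]
  queue [49, 42] -> pop 49, enqueue [none], visited so far: [48, 15, 49]
  queue [42] -> pop 42, enqueue [41], visited so far: [48, 15, 49, 42]
  queue [41] -> pop 41, enqueue [29], visited so far: [48, 15, 49, 42, 41]
  queue [29] -> pop 29, enqueue [none], visited so far: [48, 15, 49, 42, 41, 29]
Result: [48, 15, 49, 42, 41, 29]


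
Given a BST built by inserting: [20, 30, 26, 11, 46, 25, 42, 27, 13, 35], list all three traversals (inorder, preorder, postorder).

Tree insertion order: [20, 30, 26, 11, 46, 25, 42, 27, 13, 35]
Tree (level-order array): [20, 11, 30, None, 13, 26, 46, None, None, 25, 27, 42, None, None, None, None, None, 35]
Inorder (L, root, R): [11, 13, 20, 25, 26, 27, 30, 35, 42, 46]
Preorder (root, L, R): [20, 11, 13, 30, 26, 25, 27, 46, 42, 35]
Postorder (L, R, root): [13, 11, 25, 27, 26, 35, 42, 46, 30, 20]


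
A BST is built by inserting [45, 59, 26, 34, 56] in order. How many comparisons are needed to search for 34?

Search path for 34: 45 -> 26 -> 34
Found: True
Comparisons: 3


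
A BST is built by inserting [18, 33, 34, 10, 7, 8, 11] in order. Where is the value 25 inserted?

Starting tree (level order): [18, 10, 33, 7, 11, None, 34, None, 8]
Insertion path: 18 -> 33
Result: insert 25 as left child of 33
Final tree (level order): [18, 10, 33, 7, 11, 25, 34, None, 8]


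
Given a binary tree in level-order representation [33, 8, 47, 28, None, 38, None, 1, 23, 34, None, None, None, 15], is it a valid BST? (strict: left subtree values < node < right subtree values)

Level-order array: [33, 8, 47, 28, None, 38, None, 1, 23, 34, None, None, None, 15]
Validate using subtree bounds (lo, hi): at each node, require lo < value < hi,
then recurse left with hi=value and right with lo=value.
Preorder trace (stopping at first violation):
  at node 33 with bounds (-inf, +inf): OK
  at node 8 with bounds (-inf, 33): OK
  at node 28 with bounds (-inf, 8): VIOLATION
Node 28 violates its bound: not (-inf < 28 < 8).
Result: Not a valid BST


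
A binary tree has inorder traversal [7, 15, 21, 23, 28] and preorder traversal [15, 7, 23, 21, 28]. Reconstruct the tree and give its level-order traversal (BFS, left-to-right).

Inorder:  [7, 15, 21, 23, 28]
Preorder: [15, 7, 23, 21, 28]
Algorithm: preorder visits root first, so consume preorder in order;
for each root, split the current inorder slice at that value into
left-subtree inorder and right-subtree inorder, then recurse.
Recursive splits:
  root=15; inorder splits into left=[7], right=[21, 23, 28]
  root=7; inorder splits into left=[], right=[]
  root=23; inorder splits into left=[21], right=[28]
  root=21; inorder splits into left=[], right=[]
  root=28; inorder splits into left=[], right=[]
Reconstructed level-order: [15, 7, 23, 21, 28]


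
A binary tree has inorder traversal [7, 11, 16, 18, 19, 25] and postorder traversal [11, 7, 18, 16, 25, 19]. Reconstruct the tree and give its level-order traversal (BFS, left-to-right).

Inorder:   [7, 11, 16, 18, 19, 25]
Postorder: [11, 7, 18, 16, 25, 19]
Algorithm: postorder visits root last, so walk postorder right-to-left;
each value is the root of the current inorder slice — split it at that
value, recurse on the right subtree first, then the left.
Recursive splits:
  root=19; inorder splits into left=[7, 11, 16, 18], right=[25]
  root=25; inorder splits into left=[], right=[]
  root=16; inorder splits into left=[7, 11], right=[18]
  root=18; inorder splits into left=[], right=[]
  root=7; inorder splits into left=[], right=[11]
  root=11; inorder splits into left=[], right=[]
Reconstructed level-order: [19, 16, 25, 7, 18, 11]


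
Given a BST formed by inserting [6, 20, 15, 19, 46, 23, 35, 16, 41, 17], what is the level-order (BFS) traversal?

Tree insertion order: [6, 20, 15, 19, 46, 23, 35, 16, 41, 17]
Tree (level-order array): [6, None, 20, 15, 46, None, 19, 23, None, 16, None, None, 35, None, 17, None, 41]
BFS from the root, enqueuing left then right child of each popped node:
  queue [6] -> pop 6, enqueue [20], visited so far: [6]
  queue [20] -> pop 20, enqueue [15, 46], visited so far: [6, 20]
  queue [15, 46] -> pop 15, enqueue [19], visited so far: [6, 20, 15]
  queue [46, 19] -> pop 46, enqueue [23], visited so far: [6, 20, 15, 46]
  queue [19, 23] -> pop 19, enqueue [16], visited so far: [6, 20, 15, 46, 19]
  queue [23, 16] -> pop 23, enqueue [35], visited so far: [6, 20, 15, 46, 19, 23]
  queue [16, 35] -> pop 16, enqueue [17], visited so far: [6, 20, 15, 46, 19, 23, 16]
  queue [35, 17] -> pop 35, enqueue [41], visited so far: [6, 20, 15, 46, 19, 23, 16, 35]
  queue [17, 41] -> pop 17, enqueue [none], visited so far: [6, 20, 15, 46, 19, 23, 16, 35, 17]
  queue [41] -> pop 41, enqueue [none], visited so far: [6, 20, 15, 46, 19, 23, 16, 35, 17, 41]
Result: [6, 20, 15, 46, 19, 23, 16, 35, 17, 41]


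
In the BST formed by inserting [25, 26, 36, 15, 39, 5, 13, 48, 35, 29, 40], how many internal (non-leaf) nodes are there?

Tree built from: [25, 26, 36, 15, 39, 5, 13, 48, 35, 29, 40]
Tree (level-order array): [25, 15, 26, 5, None, None, 36, None, 13, 35, 39, None, None, 29, None, None, 48, None, None, 40]
Rule: An internal node has at least one child.
Per-node child counts:
  node 25: 2 child(ren)
  node 15: 1 child(ren)
  node 5: 1 child(ren)
  node 13: 0 child(ren)
  node 26: 1 child(ren)
  node 36: 2 child(ren)
  node 35: 1 child(ren)
  node 29: 0 child(ren)
  node 39: 1 child(ren)
  node 48: 1 child(ren)
  node 40: 0 child(ren)
Matching nodes: [25, 15, 5, 26, 36, 35, 39, 48]
Count of internal (non-leaf) nodes: 8


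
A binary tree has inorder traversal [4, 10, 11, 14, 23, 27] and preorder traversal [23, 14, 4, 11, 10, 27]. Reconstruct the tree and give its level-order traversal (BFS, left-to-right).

Inorder:  [4, 10, 11, 14, 23, 27]
Preorder: [23, 14, 4, 11, 10, 27]
Algorithm: preorder visits root first, so consume preorder in order;
for each root, split the current inorder slice at that value into
left-subtree inorder and right-subtree inorder, then recurse.
Recursive splits:
  root=23; inorder splits into left=[4, 10, 11, 14], right=[27]
  root=14; inorder splits into left=[4, 10, 11], right=[]
  root=4; inorder splits into left=[], right=[10, 11]
  root=11; inorder splits into left=[10], right=[]
  root=10; inorder splits into left=[], right=[]
  root=27; inorder splits into left=[], right=[]
Reconstructed level-order: [23, 14, 27, 4, 11, 10]


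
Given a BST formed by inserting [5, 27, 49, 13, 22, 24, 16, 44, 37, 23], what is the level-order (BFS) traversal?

Tree insertion order: [5, 27, 49, 13, 22, 24, 16, 44, 37, 23]
Tree (level-order array): [5, None, 27, 13, 49, None, 22, 44, None, 16, 24, 37, None, None, None, 23]
BFS from the root, enqueuing left then right child of each popped node:
  queue [5] -> pop 5, enqueue [27], visited so far: [5]
  queue [27] -> pop 27, enqueue [13, 49], visited so far: [5, 27]
  queue [13, 49] -> pop 13, enqueue [22], visited so far: [5, 27, 13]
  queue [49, 22] -> pop 49, enqueue [44], visited so far: [5, 27, 13, 49]
  queue [22, 44] -> pop 22, enqueue [16, 24], visited so far: [5, 27, 13, 49, 22]
  queue [44, 16, 24] -> pop 44, enqueue [37], visited so far: [5, 27, 13, 49, 22, 44]
  queue [16, 24, 37] -> pop 16, enqueue [none], visited so far: [5, 27, 13, 49, 22, 44, 16]
  queue [24, 37] -> pop 24, enqueue [23], visited so far: [5, 27, 13, 49, 22, 44, 16, 24]
  queue [37, 23] -> pop 37, enqueue [none], visited so far: [5, 27, 13, 49, 22, 44, 16, 24, 37]
  queue [23] -> pop 23, enqueue [none], visited so far: [5, 27, 13, 49, 22, 44, 16, 24, 37, 23]
Result: [5, 27, 13, 49, 22, 44, 16, 24, 37, 23]


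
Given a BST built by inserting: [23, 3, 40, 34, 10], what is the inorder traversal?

Tree insertion order: [23, 3, 40, 34, 10]
Tree (level-order array): [23, 3, 40, None, 10, 34]
Inorder traversal: [3, 10, 23, 34, 40]


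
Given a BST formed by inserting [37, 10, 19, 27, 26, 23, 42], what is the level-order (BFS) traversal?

Tree insertion order: [37, 10, 19, 27, 26, 23, 42]
Tree (level-order array): [37, 10, 42, None, 19, None, None, None, 27, 26, None, 23]
BFS from the root, enqueuing left then right child of each popped node:
  queue [37] -> pop 37, enqueue [10, 42], visited so far: [37]
  queue [10, 42] -> pop 10, enqueue [19], visited so far: [37, 10]
  queue [42, 19] -> pop 42, enqueue [none], visited so far: [37, 10, 42]
  queue [19] -> pop 19, enqueue [27], visited so far: [37, 10, 42, 19]
  queue [27] -> pop 27, enqueue [26], visited so far: [37, 10, 42, 19, 27]
  queue [26] -> pop 26, enqueue [23], visited so far: [37, 10, 42, 19, 27, 26]
  queue [23] -> pop 23, enqueue [none], visited so far: [37, 10, 42, 19, 27, 26, 23]
Result: [37, 10, 42, 19, 27, 26, 23]


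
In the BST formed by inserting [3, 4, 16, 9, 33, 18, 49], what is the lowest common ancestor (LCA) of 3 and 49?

Tree insertion order: [3, 4, 16, 9, 33, 18, 49]
Tree (level-order array): [3, None, 4, None, 16, 9, 33, None, None, 18, 49]
In a BST, the LCA of p=3, q=49 is the first node v on the
root-to-leaf path with p <= v <= q (go left if both < v, right if both > v).
Walk from root:
  at 3: 3 <= 3 <= 49, this is the LCA
LCA = 3


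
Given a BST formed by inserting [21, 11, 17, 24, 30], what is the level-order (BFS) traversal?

Tree insertion order: [21, 11, 17, 24, 30]
Tree (level-order array): [21, 11, 24, None, 17, None, 30]
BFS from the root, enqueuing left then right child of each popped node:
  queue [21] -> pop 21, enqueue [11, 24], visited so far: [21]
  queue [11, 24] -> pop 11, enqueue [17], visited so far: [21, 11]
  queue [24, 17] -> pop 24, enqueue [30], visited so far: [21, 11, 24]
  queue [17, 30] -> pop 17, enqueue [none], visited so far: [21, 11, 24, 17]
  queue [30] -> pop 30, enqueue [none], visited so far: [21, 11, 24, 17, 30]
Result: [21, 11, 24, 17, 30]


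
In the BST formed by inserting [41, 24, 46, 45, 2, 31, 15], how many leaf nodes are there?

Tree built from: [41, 24, 46, 45, 2, 31, 15]
Tree (level-order array): [41, 24, 46, 2, 31, 45, None, None, 15]
Rule: A leaf has 0 children.
Per-node child counts:
  node 41: 2 child(ren)
  node 24: 2 child(ren)
  node 2: 1 child(ren)
  node 15: 0 child(ren)
  node 31: 0 child(ren)
  node 46: 1 child(ren)
  node 45: 0 child(ren)
Matching nodes: [15, 31, 45]
Count of leaf nodes: 3


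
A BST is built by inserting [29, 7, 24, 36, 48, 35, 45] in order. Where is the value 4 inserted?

Starting tree (level order): [29, 7, 36, None, 24, 35, 48, None, None, None, None, 45]
Insertion path: 29 -> 7
Result: insert 4 as left child of 7
Final tree (level order): [29, 7, 36, 4, 24, 35, 48, None, None, None, None, None, None, 45]


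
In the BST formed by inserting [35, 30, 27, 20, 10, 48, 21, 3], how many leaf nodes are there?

Tree built from: [35, 30, 27, 20, 10, 48, 21, 3]
Tree (level-order array): [35, 30, 48, 27, None, None, None, 20, None, 10, 21, 3]
Rule: A leaf has 0 children.
Per-node child counts:
  node 35: 2 child(ren)
  node 30: 1 child(ren)
  node 27: 1 child(ren)
  node 20: 2 child(ren)
  node 10: 1 child(ren)
  node 3: 0 child(ren)
  node 21: 0 child(ren)
  node 48: 0 child(ren)
Matching nodes: [3, 21, 48]
Count of leaf nodes: 3


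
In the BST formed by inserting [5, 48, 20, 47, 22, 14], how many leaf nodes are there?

Tree built from: [5, 48, 20, 47, 22, 14]
Tree (level-order array): [5, None, 48, 20, None, 14, 47, None, None, 22]
Rule: A leaf has 0 children.
Per-node child counts:
  node 5: 1 child(ren)
  node 48: 1 child(ren)
  node 20: 2 child(ren)
  node 14: 0 child(ren)
  node 47: 1 child(ren)
  node 22: 0 child(ren)
Matching nodes: [14, 22]
Count of leaf nodes: 2


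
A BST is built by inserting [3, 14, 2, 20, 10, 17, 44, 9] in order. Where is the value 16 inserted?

Starting tree (level order): [3, 2, 14, None, None, 10, 20, 9, None, 17, 44]
Insertion path: 3 -> 14 -> 20 -> 17
Result: insert 16 as left child of 17
Final tree (level order): [3, 2, 14, None, None, 10, 20, 9, None, 17, 44, None, None, 16]


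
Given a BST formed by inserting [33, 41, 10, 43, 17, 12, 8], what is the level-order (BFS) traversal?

Tree insertion order: [33, 41, 10, 43, 17, 12, 8]
Tree (level-order array): [33, 10, 41, 8, 17, None, 43, None, None, 12]
BFS from the root, enqueuing left then right child of each popped node:
  queue [33] -> pop 33, enqueue [10, 41], visited so far: [33]
  queue [10, 41] -> pop 10, enqueue [8, 17], visited so far: [33, 10]
  queue [41, 8, 17] -> pop 41, enqueue [43], visited so far: [33, 10, 41]
  queue [8, 17, 43] -> pop 8, enqueue [none], visited so far: [33, 10, 41, 8]
  queue [17, 43] -> pop 17, enqueue [12], visited so far: [33, 10, 41, 8, 17]
  queue [43, 12] -> pop 43, enqueue [none], visited so far: [33, 10, 41, 8, 17, 43]
  queue [12] -> pop 12, enqueue [none], visited so far: [33, 10, 41, 8, 17, 43, 12]
Result: [33, 10, 41, 8, 17, 43, 12]


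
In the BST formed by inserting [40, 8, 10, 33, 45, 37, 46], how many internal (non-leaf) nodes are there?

Tree built from: [40, 8, 10, 33, 45, 37, 46]
Tree (level-order array): [40, 8, 45, None, 10, None, 46, None, 33, None, None, None, 37]
Rule: An internal node has at least one child.
Per-node child counts:
  node 40: 2 child(ren)
  node 8: 1 child(ren)
  node 10: 1 child(ren)
  node 33: 1 child(ren)
  node 37: 0 child(ren)
  node 45: 1 child(ren)
  node 46: 0 child(ren)
Matching nodes: [40, 8, 10, 33, 45]
Count of internal (non-leaf) nodes: 5


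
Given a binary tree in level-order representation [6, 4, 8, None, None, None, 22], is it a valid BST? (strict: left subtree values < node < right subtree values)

Level-order array: [6, 4, 8, None, None, None, 22]
Validate using subtree bounds (lo, hi): at each node, require lo < value < hi,
then recurse left with hi=value and right with lo=value.
Preorder trace (stopping at first violation):
  at node 6 with bounds (-inf, +inf): OK
  at node 4 with bounds (-inf, 6): OK
  at node 8 with bounds (6, +inf): OK
  at node 22 with bounds (8, +inf): OK
No violation found at any node.
Result: Valid BST


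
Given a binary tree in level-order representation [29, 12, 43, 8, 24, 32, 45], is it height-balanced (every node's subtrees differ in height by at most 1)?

Tree (level-order array): [29, 12, 43, 8, 24, 32, 45]
Definition: a tree is height-balanced if, at every node, |h(left) - h(right)| <= 1 (empty subtree has height -1).
Bottom-up per-node check:
  node 8: h_left=-1, h_right=-1, diff=0 [OK], height=0
  node 24: h_left=-1, h_right=-1, diff=0 [OK], height=0
  node 12: h_left=0, h_right=0, diff=0 [OK], height=1
  node 32: h_left=-1, h_right=-1, diff=0 [OK], height=0
  node 45: h_left=-1, h_right=-1, diff=0 [OK], height=0
  node 43: h_left=0, h_right=0, diff=0 [OK], height=1
  node 29: h_left=1, h_right=1, diff=0 [OK], height=2
All nodes satisfy the balance condition.
Result: Balanced


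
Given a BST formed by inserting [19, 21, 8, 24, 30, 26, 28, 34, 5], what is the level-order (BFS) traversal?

Tree insertion order: [19, 21, 8, 24, 30, 26, 28, 34, 5]
Tree (level-order array): [19, 8, 21, 5, None, None, 24, None, None, None, 30, 26, 34, None, 28]
BFS from the root, enqueuing left then right child of each popped node:
  queue [19] -> pop 19, enqueue [8, 21], visited so far: [19]
  queue [8, 21] -> pop 8, enqueue [5], visited so far: [19, 8]
  queue [21, 5] -> pop 21, enqueue [24], visited so far: [19, 8, 21]
  queue [5, 24] -> pop 5, enqueue [none], visited so far: [19, 8, 21, 5]
  queue [24] -> pop 24, enqueue [30], visited so far: [19, 8, 21, 5, 24]
  queue [30] -> pop 30, enqueue [26, 34], visited so far: [19, 8, 21, 5, 24, 30]
  queue [26, 34] -> pop 26, enqueue [28], visited so far: [19, 8, 21, 5, 24, 30, 26]
  queue [34, 28] -> pop 34, enqueue [none], visited so far: [19, 8, 21, 5, 24, 30, 26, 34]
  queue [28] -> pop 28, enqueue [none], visited so far: [19, 8, 21, 5, 24, 30, 26, 34, 28]
Result: [19, 8, 21, 5, 24, 30, 26, 34, 28]


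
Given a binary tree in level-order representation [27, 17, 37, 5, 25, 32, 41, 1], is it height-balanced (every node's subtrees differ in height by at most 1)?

Tree (level-order array): [27, 17, 37, 5, 25, 32, 41, 1]
Definition: a tree is height-balanced if, at every node, |h(left) - h(right)| <= 1 (empty subtree has height -1).
Bottom-up per-node check:
  node 1: h_left=-1, h_right=-1, diff=0 [OK], height=0
  node 5: h_left=0, h_right=-1, diff=1 [OK], height=1
  node 25: h_left=-1, h_right=-1, diff=0 [OK], height=0
  node 17: h_left=1, h_right=0, diff=1 [OK], height=2
  node 32: h_left=-1, h_right=-1, diff=0 [OK], height=0
  node 41: h_left=-1, h_right=-1, diff=0 [OK], height=0
  node 37: h_left=0, h_right=0, diff=0 [OK], height=1
  node 27: h_left=2, h_right=1, diff=1 [OK], height=3
All nodes satisfy the balance condition.
Result: Balanced


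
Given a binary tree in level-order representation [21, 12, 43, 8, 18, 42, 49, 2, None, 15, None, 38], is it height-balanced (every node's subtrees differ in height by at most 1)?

Tree (level-order array): [21, 12, 43, 8, 18, 42, 49, 2, None, 15, None, 38]
Definition: a tree is height-balanced if, at every node, |h(left) - h(right)| <= 1 (empty subtree has height -1).
Bottom-up per-node check:
  node 2: h_left=-1, h_right=-1, diff=0 [OK], height=0
  node 8: h_left=0, h_right=-1, diff=1 [OK], height=1
  node 15: h_left=-1, h_right=-1, diff=0 [OK], height=0
  node 18: h_left=0, h_right=-1, diff=1 [OK], height=1
  node 12: h_left=1, h_right=1, diff=0 [OK], height=2
  node 38: h_left=-1, h_right=-1, diff=0 [OK], height=0
  node 42: h_left=0, h_right=-1, diff=1 [OK], height=1
  node 49: h_left=-1, h_right=-1, diff=0 [OK], height=0
  node 43: h_left=1, h_right=0, diff=1 [OK], height=2
  node 21: h_left=2, h_right=2, diff=0 [OK], height=3
All nodes satisfy the balance condition.
Result: Balanced


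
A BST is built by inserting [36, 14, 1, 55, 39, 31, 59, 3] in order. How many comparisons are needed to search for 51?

Search path for 51: 36 -> 55 -> 39
Found: False
Comparisons: 3


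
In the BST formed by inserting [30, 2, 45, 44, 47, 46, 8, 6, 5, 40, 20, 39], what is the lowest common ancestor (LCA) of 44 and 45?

Tree insertion order: [30, 2, 45, 44, 47, 46, 8, 6, 5, 40, 20, 39]
Tree (level-order array): [30, 2, 45, None, 8, 44, 47, 6, 20, 40, None, 46, None, 5, None, None, None, 39]
In a BST, the LCA of p=44, q=45 is the first node v on the
root-to-leaf path with p <= v <= q (go left if both < v, right if both > v).
Walk from root:
  at 30: both 44 and 45 > 30, go right
  at 45: 44 <= 45 <= 45, this is the LCA
LCA = 45


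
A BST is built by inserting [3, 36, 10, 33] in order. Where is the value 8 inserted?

Starting tree (level order): [3, None, 36, 10, None, None, 33]
Insertion path: 3 -> 36 -> 10
Result: insert 8 as left child of 10
Final tree (level order): [3, None, 36, 10, None, 8, 33]


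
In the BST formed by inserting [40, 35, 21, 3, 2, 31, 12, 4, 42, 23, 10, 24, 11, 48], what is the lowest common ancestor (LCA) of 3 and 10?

Tree insertion order: [40, 35, 21, 3, 2, 31, 12, 4, 42, 23, 10, 24, 11, 48]
Tree (level-order array): [40, 35, 42, 21, None, None, 48, 3, 31, None, None, 2, 12, 23, None, None, None, 4, None, None, 24, None, 10, None, None, None, 11]
In a BST, the LCA of p=3, q=10 is the first node v on the
root-to-leaf path with p <= v <= q (go left if both < v, right if both > v).
Walk from root:
  at 40: both 3 and 10 < 40, go left
  at 35: both 3 and 10 < 35, go left
  at 21: both 3 and 10 < 21, go left
  at 3: 3 <= 3 <= 10, this is the LCA
LCA = 3


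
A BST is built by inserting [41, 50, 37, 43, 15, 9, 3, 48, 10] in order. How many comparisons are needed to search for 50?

Search path for 50: 41 -> 50
Found: True
Comparisons: 2


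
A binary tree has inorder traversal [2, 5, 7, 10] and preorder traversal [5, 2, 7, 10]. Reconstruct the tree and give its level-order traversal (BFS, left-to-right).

Inorder:  [2, 5, 7, 10]
Preorder: [5, 2, 7, 10]
Algorithm: preorder visits root first, so consume preorder in order;
for each root, split the current inorder slice at that value into
left-subtree inorder and right-subtree inorder, then recurse.
Recursive splits:
  root=5; inorder splits into left=[2], right=[7, 10]
  root=2; inorder splits into left=[], right=[]
  root=7; inorder splits into left=[], right=[10]
  root=10; inorder splits into left=[], right=[]
Reconstructed level-order: [5, 2, 7, 10]


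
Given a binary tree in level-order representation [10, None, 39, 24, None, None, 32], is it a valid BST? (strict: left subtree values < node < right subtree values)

Level-order array: [10, None, 39, 24, None, None, 32]
Validate using subtree bounds (lo, hi): at each node, require lo < value < hi,
then recurse left with hi=value and right with lo=value.
Preorder trace (stopping at first violation):
  at node 10 with bounds (-inf, +inf): OK
  at node 39 with bounds (10, +inf): OK
  at node 24 with bounds (10, 39): OK
  at node 32 with bounds (24, 39): OK
No violation found at any node.
Result: Valid BST


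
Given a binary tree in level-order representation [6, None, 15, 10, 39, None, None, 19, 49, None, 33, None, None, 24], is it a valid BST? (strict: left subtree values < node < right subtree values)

Level-order array: [6, None, 15, 10, 39, None, None, 19, 49, None, 33, None, None, 24]
Validate using subtree bounds (lo, hi): at each node, require lo < value < hi,
then recurse left with hi=value and right with lo=value.
Preorder trace (stopping at first violation):
  at node 6 with bounds (-inf, +inf): OK
  at node 15 with bounds (6, +inf): OK
  at node 10 with bounds (6, 15): OK
  at node 39 with bounds (15, +inf): OK
  at node 19 with bounds (15, 39): OK
  at node 33 with bounds (19, 39): OK
  at node 24 with bounds (19, 33): OK
  at node 49 with bounds (39, +inf): OK
No violation found at any node.
Result: Valid BST


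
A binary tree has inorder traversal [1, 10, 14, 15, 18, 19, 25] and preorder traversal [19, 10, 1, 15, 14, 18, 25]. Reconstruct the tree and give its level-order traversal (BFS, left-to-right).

Inorder:  [1, 10, 14, 15, 18, 19, 25]
Preorder: [19, 10, 1, 15, 14, 18, 25]
Algorithm: preorder visits root first, so consume preorder in order;
for each root, split the current inorder slice at that value into
left-subtree inorder and right-subtree inorder, then recurse.
Recursive splits:
  root=19; inorder splits into left=[1, 10, 14, 15, 18], right=[25]
  root=10; inorder splits into left=[1], right=[14, 15, 18]
  root=1; inorder splits into left=[], right=[]
  root=15; inorder splits into left=[14], right=[18]
  root=14; inorder splits into left=[], right=[]
  root=18; inorder splits into left=[], right=[]
  root=25; inorder splits into left=[], right=[]
Reconstructed level-order: [19, 10, 25, 1, 15, 14, 18]


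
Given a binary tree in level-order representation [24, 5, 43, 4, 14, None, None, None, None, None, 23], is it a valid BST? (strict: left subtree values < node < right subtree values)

Level-order array: [24, 5, 43, 4, 14, None, None, None, None, None, 23]
Validate using subtree bounds (lo, hi): at each node, require lo < value < hi,
then recurse left with hi=value and right with lo=value.
Preorder trace (stopping at first violation):
  at node 24 with bounds (-inf, +inf): OK
  at node 5 with bounds (-inf, 24): OK
  at node 4 with bounds (-inf, 5): OK
  at node 14 with bounds (5, 24): OK
  at node 23 with bounds (14, 24): OK
  at node 43 with bounds (24, +inf): OK
No violation found at any node.
Result: Valid BST


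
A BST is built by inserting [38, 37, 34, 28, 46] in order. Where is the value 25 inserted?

Starting tree (level order): [38, 37, 46, 34, None, None, None, 28]
Insertion path: 38 -> 37 -> 34 -> 28
Result: insert 25 as left child of 28
Final tree (level order): [38, 37, 46, 34, None, None, None, 28, None, 25]


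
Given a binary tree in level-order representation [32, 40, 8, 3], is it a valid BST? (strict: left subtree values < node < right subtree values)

Level-order array: [32, 40, 8, 3]
Validate using subtree bounds (lo, hi): at each node, require lo < value < hi,
then recurse left with hi=value and right with lo=value.
Preorder trace (stopping at first violation):
  at node 32 with bounds (-inf, +inf): OK
  at node 40 with bounds (-inf, 32): VIOLATION
Node 40 violates its bound: not (-inf < 40 < 32).
Result: Not a valid BST
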